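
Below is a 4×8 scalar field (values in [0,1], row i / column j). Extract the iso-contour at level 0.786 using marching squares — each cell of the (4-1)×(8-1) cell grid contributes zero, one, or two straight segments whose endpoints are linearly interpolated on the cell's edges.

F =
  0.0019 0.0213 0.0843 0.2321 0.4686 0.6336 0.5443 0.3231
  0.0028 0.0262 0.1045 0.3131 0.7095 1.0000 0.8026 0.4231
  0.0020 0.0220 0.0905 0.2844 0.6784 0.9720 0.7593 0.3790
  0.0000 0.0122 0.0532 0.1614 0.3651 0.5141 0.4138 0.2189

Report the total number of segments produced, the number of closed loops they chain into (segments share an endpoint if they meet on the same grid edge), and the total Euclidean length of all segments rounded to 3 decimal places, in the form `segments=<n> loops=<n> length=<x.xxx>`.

segments=8 loops=1 length=5.882

cell (0,4): code 0100 → (0.416,5.000)–(1.000,4.263)
cell (0,5): code 1100 → (0.936,6.000)–(0.416,5.000)
cell (0,6): code 1000 → (1.000,6.044)–(0.936,6.000)
cell (1,4): code 0110 → (1.000,4.263)–(2.000,4.366)
cell (1,5): code 1011 → (2.000,5.874)–(1.383,6.000)
cell (1,6): code 0001 → (1.383,6.000)–(1.000,6.044)
cell (2,4): code 0010 → (2.000,4.366)–(2.406,5.000)
cell (2,5): code 0001 → (2.406,5.000)–(2.000,5.874)
total: 8 segments, chained into 1 closed loop(s), length Σ = 5.882077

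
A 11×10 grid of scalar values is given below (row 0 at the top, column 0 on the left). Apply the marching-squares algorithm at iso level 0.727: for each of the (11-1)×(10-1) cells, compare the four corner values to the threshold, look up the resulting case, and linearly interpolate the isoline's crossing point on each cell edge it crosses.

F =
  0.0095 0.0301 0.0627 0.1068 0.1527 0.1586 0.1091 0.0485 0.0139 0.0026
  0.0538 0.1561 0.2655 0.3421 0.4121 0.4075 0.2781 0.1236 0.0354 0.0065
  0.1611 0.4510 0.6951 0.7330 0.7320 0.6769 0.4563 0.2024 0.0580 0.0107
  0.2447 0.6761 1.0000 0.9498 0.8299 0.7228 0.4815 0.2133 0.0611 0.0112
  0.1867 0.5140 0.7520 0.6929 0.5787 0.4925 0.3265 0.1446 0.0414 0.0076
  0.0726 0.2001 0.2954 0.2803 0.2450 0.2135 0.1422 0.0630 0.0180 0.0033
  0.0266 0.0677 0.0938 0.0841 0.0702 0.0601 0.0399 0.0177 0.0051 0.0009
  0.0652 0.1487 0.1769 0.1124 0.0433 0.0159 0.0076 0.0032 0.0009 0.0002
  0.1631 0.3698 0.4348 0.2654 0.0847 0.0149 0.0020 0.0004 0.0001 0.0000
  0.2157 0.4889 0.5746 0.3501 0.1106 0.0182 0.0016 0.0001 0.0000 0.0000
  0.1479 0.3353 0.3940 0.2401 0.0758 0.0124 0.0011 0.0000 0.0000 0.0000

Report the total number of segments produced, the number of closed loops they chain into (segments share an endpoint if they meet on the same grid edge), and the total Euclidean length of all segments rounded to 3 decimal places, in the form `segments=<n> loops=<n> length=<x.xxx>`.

cell (1,2): code 0100 → (1.985,3.000)–(2.000,2.842)
cell (1,3): code 1100 → (1.984,4.000)–(1.985,3.000)
cell (1,4): code 1000 → (2.000,4.091)–(1.984,4.000)
cell (2,1): code 0100 → (2.105,2.000)–(3.000,1.157)
cell (2,2): code 1110 → (2.000,2.842)–(2.105,2.000)
cell (2,4): code 1001 → (3.000,4.961)–(2.000,4.091)
cell (3,1): code 0110 → (3.000,1.157)–(4.000,1.895)
cell (3,2): code 1011 → (4.000,2.423)–(3.867,3.000)
cell (3,3): code 0011 → (3.867,3.000)–(3.410,4.000)
cell (3,4): code 0001 → (3.410,4.000)–(3.000,4.961)
cell (4,1): code 0010 → (4.000,1.895)–(4.055,2.000)
cell (4,2): code 0001 → (4.055,2.000)–(4.000,2.423)
total: 12 segments, chained into 1 closed loop(s), length Σ = 9.178465

segments=12 loops=1 length=9.178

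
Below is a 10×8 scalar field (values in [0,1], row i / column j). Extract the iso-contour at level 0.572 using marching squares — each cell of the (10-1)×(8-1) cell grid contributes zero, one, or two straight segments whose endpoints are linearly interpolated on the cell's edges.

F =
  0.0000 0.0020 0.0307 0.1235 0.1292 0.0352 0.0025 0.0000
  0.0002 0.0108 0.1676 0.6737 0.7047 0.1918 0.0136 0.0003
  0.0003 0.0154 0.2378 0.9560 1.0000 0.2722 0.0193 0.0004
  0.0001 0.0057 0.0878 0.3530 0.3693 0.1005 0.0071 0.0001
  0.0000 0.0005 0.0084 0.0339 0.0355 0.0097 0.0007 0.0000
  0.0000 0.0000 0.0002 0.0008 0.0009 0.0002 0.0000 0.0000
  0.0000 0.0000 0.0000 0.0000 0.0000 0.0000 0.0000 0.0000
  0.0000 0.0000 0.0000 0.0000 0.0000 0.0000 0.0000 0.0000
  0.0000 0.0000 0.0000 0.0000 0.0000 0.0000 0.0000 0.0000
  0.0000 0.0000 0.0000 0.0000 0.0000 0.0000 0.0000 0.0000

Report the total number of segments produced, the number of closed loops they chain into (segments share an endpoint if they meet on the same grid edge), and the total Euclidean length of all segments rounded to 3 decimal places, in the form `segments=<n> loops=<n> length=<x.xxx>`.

cell (0,2): code 0100 → (0.815,3.000)–(1.000,2.799)
cell (0,3): code 1100 → (0.769,4.000)–(0.815,3.000)
cell (0,4): code 1000 → (1.000,4.259)–(0.769,4.000)
cell (1,2): code 0110 → (1.000,2.799)–(2.000,2.465)
cell (1,4): code 1001 → (2.000,4.588)–(1.000,4.259)
cell (2,2): code 0010 → (2.000,2.465)–(2.637,3.000)
cell (2,3): code 0011 → (2.637,3.000)–(2.679,4.000)
cell (2,4): code 0001 → (2.679,4.000)–(2.000,4.588)
total: 8 segments, chained into 1 closed loop(s), length Σ = 6.458045

segments=8 loops=1 length=6.458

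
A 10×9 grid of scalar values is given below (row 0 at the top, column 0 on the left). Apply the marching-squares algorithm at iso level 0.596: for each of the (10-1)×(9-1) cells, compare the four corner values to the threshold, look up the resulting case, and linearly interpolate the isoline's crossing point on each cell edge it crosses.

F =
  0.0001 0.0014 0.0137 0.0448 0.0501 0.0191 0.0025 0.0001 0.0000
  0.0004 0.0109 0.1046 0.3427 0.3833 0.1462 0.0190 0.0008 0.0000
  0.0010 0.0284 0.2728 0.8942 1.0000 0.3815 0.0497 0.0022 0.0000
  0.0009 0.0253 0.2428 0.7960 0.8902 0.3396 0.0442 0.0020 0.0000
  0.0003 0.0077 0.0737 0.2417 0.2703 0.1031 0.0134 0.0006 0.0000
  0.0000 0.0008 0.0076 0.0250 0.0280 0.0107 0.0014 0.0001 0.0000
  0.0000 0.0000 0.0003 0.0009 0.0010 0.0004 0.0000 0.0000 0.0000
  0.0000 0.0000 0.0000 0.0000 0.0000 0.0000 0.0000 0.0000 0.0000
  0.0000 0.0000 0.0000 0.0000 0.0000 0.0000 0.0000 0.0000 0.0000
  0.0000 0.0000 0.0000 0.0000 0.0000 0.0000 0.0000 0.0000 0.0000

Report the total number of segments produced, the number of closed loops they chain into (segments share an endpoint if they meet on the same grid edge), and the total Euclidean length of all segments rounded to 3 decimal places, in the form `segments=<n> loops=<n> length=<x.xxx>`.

segments=8 loops=1 length=6.900

cell (1,2): code 0100 → (1.459,3.000)–(2.000,2.520)
cell (1,3): code 1100 → (1.345,4.000)–(1.459,3.000)
cell (1,4): code 1000 → (2.000,4.653)–(1.345,4.000)
cell (2,2): code 0110 → (2.000,2.520)–(3.000,2.638)
cell (2,4): code 1001 → (3.000,4.534)–(2.000,4.653)
cell (3,2): code 0010 → (3.000,2.638)–(3.361,3.000)
cell (3,3): code 0011 → (3.361,3.000)–(3.475,4.000)
cell (3,4): code 0001 → (3.475,4.000)–(3.000,4.534)
total: 8 segments, chained into 1 closed loop(s), length Σ = 6.900484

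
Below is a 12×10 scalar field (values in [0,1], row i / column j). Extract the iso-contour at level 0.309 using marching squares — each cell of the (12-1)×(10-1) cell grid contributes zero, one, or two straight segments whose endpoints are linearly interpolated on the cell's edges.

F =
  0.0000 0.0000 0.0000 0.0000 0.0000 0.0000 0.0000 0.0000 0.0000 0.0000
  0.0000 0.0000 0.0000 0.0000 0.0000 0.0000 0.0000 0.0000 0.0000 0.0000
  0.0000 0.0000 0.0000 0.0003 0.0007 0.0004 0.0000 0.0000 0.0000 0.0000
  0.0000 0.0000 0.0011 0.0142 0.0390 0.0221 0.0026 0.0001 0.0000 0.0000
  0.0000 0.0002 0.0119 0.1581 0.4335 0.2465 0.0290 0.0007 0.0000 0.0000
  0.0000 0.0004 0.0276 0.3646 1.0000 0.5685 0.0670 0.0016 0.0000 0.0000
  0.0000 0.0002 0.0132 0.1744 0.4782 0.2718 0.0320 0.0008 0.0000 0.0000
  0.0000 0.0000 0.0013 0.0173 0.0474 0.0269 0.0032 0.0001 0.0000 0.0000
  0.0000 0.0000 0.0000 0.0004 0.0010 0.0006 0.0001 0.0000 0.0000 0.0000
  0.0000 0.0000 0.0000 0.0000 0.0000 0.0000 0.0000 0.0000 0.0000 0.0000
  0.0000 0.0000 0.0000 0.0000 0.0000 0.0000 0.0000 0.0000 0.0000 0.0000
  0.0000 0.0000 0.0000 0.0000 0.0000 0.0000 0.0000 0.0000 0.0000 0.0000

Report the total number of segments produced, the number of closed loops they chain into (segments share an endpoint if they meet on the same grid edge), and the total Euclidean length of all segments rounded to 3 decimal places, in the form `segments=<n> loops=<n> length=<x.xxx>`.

cell (3,3): code 0100 → (3.684,4.000)–(4.000,3.548)
cell (3,4): code 1000 → (4.000,4.666)–(3.684,4.000)
cell (4,2): code 0100 → (4.731,3.000)–(5.000,2.835)
cell (4,3): code 1110 → (4.000,3.548)–(4.731,3.000)
cell (4,4): code 1101 → (4.194,5.000)–(4.000,4.666)
cell (4,5): code 1000 → (5.000,5.517)–(4.194,5.000)
cell (5,2): code 0010 → (5.000,2.835)–(5.292,3.000)
cell (5,3): code 0111 → (5.292,3.000)–(6.000,3.443)
cell (5,4): code 1011 → (6.000,4.820)–(5.875,5.000)
cell (5,5): code 0001 → (5.875,5.000)–(5.000,5.517)
cell (6,3): code 0010 → (6.000,3.443)–(6.393,4.000)
cell (6,4): code 0001 → (6.393,4.000)–(6.000,4.820)
total: 12 segments, chained into 1 closed loop(s), length Σ = 7.858344

segments=12 loops=1 length=7.858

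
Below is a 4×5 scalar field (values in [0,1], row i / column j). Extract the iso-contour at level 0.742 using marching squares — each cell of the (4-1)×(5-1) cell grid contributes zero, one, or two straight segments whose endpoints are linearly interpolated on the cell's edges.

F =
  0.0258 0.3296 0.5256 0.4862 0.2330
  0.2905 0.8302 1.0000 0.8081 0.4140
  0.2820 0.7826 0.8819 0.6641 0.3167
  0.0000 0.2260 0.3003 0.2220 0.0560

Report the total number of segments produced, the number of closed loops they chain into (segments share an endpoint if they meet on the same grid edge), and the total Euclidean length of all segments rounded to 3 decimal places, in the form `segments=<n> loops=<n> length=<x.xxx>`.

cell (0,0): code 0100 → (0.824,1.000)–(1.000,0.837)
cell (0,1): code 1100 → (0.456,2.000)–(0.824,1.000)
cell (0,2): code 1100 → (0.795,3.000)–(0.456,2.000)
cell (0,3): code 1000 → (1.000,3.168)–(0.795,3.000)
cell (1,0): code 0110 → (1.000,0.837)–(2.000,0.919)
cell (1,2): code 1011 → (2.000,2.642)–(1.459,3.000)
cell (1,3): code 0001 → (1.459,3.000)–(1.000,3.168)
cell (2,0): code 0010 → (2.000,0.919)–(2.073,1.000)
cell (2,1): code 0011 → (2.073,1.000)–(2.241,2.000)
cell (2,2): code 0001 → (2.241,2.000)–(2.000,2.642)
total: 10 segments, chained into 1 closed loop(s), length Σ = 6.576165

segments=10 loops=1 length=6.576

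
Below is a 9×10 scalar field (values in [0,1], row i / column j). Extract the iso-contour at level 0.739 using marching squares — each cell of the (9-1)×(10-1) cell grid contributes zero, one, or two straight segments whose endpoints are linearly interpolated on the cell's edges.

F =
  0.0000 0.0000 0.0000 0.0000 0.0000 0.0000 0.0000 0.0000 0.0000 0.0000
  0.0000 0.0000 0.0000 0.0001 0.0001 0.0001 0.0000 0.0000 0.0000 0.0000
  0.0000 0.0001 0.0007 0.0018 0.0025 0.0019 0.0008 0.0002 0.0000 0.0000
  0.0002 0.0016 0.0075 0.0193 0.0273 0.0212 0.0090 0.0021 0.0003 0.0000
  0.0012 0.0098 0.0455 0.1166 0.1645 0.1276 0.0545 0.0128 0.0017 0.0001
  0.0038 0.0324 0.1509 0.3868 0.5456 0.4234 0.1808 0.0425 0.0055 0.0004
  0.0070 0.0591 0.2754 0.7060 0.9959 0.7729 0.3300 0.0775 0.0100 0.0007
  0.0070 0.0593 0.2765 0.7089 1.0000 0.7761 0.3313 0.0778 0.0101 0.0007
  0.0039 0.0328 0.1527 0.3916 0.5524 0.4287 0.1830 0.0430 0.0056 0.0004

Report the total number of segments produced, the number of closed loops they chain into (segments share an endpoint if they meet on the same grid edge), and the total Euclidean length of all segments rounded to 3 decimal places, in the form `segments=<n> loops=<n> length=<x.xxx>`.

segments=8 loops=1 length=6.597

cell (5,3): code 0100 → (5.429,4.000)–(6.000,3.114)
cell (5,4): code 1100 → (5.903,5.000)–(5.429,4.000)
cell (5,5): code 1000 → (6.000,5.077)–(5.903,5.000)
cell (6,3): code 0110 → (6.000,3.114)–(7.000,3.103)
cell (6,5): code 1001 → (7.000,5.083)–(6.000,5.077)
cell (7,3): code 0010 → (7.000,3.103)–(7.583,4.000)
cell (7,4): code 0011 → (7.583,4.000)–(7.107,5.000)
cell (7,5): code 0001 → (7.107,5.000)–(7.000,5.083)
total: 8 segments, chained into 1 closed loop(s), length Σ = 6.596697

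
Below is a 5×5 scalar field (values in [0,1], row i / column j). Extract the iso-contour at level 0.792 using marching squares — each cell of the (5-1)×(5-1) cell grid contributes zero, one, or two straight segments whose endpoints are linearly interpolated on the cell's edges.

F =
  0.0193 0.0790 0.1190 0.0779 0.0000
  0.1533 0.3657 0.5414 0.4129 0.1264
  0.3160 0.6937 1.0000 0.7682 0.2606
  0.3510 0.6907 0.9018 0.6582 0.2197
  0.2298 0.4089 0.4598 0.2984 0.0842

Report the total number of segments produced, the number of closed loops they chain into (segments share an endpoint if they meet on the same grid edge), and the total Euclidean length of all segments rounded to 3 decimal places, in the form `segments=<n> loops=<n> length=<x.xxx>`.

cell (1,1): code 0100 → (1.546,2.000)–(2.000,1.321)
cell (1,2): code 1000 → (2.000,2.897)–(1.546,2.000)
cell (2,1): code 0110 → (2.000,1.321)–(3.000,1.480)
cell (2,2): code 1001 → (3.000,2.451)–(2.000,2.897)
cell (3,1): code 0010 → (3.000,1.480)–(3.248,2.000)
cell (3,2): code 0001 → (3.248,2.000)–(3.000,2.451)
total: 6 segments, chained into 1 closed loop(s), length Σ = 5.020860

segments=6 loops=1 length=5.021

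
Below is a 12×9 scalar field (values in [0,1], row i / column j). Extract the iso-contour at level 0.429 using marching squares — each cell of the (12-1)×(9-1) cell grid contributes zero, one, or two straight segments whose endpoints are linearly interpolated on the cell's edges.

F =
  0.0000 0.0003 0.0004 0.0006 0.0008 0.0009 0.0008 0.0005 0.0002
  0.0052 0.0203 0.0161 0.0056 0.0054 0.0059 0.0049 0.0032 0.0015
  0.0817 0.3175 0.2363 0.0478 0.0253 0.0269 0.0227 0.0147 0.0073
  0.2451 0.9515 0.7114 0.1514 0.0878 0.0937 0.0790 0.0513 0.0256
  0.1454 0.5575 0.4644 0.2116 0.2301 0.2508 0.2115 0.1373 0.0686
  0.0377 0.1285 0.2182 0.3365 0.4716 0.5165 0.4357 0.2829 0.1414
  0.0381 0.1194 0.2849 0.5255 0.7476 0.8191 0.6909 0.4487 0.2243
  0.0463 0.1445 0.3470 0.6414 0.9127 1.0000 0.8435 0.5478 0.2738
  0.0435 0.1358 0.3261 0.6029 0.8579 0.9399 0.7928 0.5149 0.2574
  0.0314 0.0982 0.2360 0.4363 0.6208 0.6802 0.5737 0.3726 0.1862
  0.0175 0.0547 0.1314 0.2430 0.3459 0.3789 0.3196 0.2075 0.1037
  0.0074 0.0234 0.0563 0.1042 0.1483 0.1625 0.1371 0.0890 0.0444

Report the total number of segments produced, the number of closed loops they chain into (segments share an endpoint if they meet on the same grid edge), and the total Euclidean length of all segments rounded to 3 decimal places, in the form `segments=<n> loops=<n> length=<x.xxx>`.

cell (2,0): code 0100 → (2.176,1.000)–(3.000,0.260)
cell (2,1): code 1100 → (2.406,2.000)–(2.176,1.000)
cell (2,2): code 1000 → (3.000,2.504)–(2.406,2.000)
cell (3,0): code 0110 → (3.000,0.260)–(4.000,0.688)
cell (3,2): code 1001 → (4.000,2.140)–(3.000,2.504)
cell (4,0): code 0010 → (4.000,0.688)–(4.300,1.000)
cell (4,1): code 0011 → (4.300,1.000)–(4.144,2.000)
cell (4,2): code 0001 → (4.144,2.000)–(4.000,2.140)
cell (4,3): code 0100 → (4.824,4.000)–(5.000,3.685)
cell (4,4): code 1100 → (4.671,5.000)–(4.824,4.000)
cell (4,5): code 1100 → (4.970,6.000)–(4.671,5.000)
cell (4,6): code 1000 → (5.000,6.044)–(4.970,6.000)
cell (5,2): code 0100 → (5.489,3.000)–(6.000,2.599)
cell (5,3): code 1110 → (5.000,3.685)–(5.489,3.000)
cell (5,6): code 1101 → (5.881,7.000)–(5.000,6.044)
cell (5,7): code 1000 → (6.000,7.088)–(5.881,7.000)
cell (6,2): code 0110 → (6.000,2.599)–(7.000,2.279)
cell (6,7): code 1001 → (7.000,7.434)–(6.000,7.088)
cell (7,2): code 0110 → (7.000,2.279)–(8.000,2.372)
cell (7,7): code 1001 → (8.000,7.334)–(7.000,7.434)
cell (8,2): code 0110 → (8.000,2.372)–(9.000,2.964)
cell (8,6): code 1011 → (9.000,6.720)–(8.604,7.000)
cell (8,7): code 0001 → (8.604,7.000)–(8.000,7.334)
cell (9,2): code 0010 → (9.000,2.964)–(9.038,3.000)
cell (9,3): code 0011 → (9.038,3.000)–(9.698,4.000)
cell (9,4): code 0011 → (9.698,4.000)–(9.834,5.000)
cell (9,5): code 0011 → (9.834,5.000)–(9.569,6.000)
cell (9,6): code 0001 → (9.569,6.000)–(9.000,6.720)
total: 28 segments, chained into 2 closed loop(s), length Σ = 22.785280

segments=28 loops=2 length=22.785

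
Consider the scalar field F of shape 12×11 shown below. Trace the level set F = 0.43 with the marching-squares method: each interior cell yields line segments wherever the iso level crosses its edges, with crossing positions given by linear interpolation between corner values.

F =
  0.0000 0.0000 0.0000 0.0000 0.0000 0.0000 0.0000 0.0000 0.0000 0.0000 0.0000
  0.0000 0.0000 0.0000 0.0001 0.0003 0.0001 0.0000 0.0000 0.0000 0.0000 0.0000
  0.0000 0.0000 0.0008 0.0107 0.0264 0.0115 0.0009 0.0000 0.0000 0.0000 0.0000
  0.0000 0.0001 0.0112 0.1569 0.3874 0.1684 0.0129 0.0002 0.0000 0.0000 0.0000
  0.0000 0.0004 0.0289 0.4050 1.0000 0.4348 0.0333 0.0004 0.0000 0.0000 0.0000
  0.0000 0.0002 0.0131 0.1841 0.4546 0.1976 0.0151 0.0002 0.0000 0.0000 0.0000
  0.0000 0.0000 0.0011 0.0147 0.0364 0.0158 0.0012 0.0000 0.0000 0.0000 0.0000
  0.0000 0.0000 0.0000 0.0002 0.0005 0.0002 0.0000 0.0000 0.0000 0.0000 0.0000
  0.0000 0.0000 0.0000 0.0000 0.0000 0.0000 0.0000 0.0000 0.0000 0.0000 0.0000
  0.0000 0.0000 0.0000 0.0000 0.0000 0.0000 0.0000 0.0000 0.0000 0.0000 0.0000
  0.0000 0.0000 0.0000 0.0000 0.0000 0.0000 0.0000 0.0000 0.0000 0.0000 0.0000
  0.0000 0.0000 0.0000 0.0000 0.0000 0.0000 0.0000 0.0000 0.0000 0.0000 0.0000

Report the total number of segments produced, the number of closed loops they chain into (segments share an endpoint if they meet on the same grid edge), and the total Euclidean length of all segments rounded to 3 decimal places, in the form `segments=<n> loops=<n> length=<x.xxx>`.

cell (3,3): code 0100 → (3.070,4.000)–(4.000,3.042)
cell (3,4): code 1100 → (3.982,5.000)–(3.070,4.000)
cell (3,5): code 1000 → (4.000,5.012)–(3.982,5.000)
cell (4,3): code 0110 → (4.000,3.042)–(5.000,3.909)
cell (4,4): code 1011 → (5.000,4.096)–(4.020,5.000)
cell (4,5): code 0001 → (4.020,5.000)–(4.000,5.012)
cell (5,3): code 0010 → (5.000,3.909)–(5.059,4.000)
cell (5,4): code 0001 → (5.059,4.000)–(5.000,4.096)
total: 8 segments, chained into 1 closed loop(s), length Σ = 5.611806

segments=8 loops=1 length=5.612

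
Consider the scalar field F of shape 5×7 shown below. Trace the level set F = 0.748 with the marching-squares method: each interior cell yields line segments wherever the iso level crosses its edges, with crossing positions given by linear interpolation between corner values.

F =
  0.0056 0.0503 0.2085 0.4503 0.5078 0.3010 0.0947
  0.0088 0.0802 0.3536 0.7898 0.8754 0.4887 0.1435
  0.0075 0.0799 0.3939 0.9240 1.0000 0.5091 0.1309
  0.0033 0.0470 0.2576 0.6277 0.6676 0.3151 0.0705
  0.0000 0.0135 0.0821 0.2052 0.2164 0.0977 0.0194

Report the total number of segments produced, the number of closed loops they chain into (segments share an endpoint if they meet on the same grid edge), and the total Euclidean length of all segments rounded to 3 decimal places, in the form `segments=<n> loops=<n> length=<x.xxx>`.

segments=8 loops=1 length=6.313

cell (0,2): code 0100 → (0.877,3.000)–(1.000,2.904)
cell (0,3): code 1100 → (0.653,4.000)–(0.877,3.000)
cell (0,4): code 1000 → (1.000,4.329)–(0.653,4.000)
cell (1,2): code 0110 → (1.000,2.904)–(2.000,2.668)
cell (1,4): code 1001 → (2.000,4.513)–(1.000,4.329)
cell (2,2): code 0010 → (2.000,2.668)–(2.594,3.000)
cell (2,3): code 0011 → (2.594,3.000)–(2.758,4.000)
cell (2,4): code 0001 → (2.758,4.000)–(2.000,4.513)
total: 8 segments, chained into 1 closed loop(s), length Σ = 6.312573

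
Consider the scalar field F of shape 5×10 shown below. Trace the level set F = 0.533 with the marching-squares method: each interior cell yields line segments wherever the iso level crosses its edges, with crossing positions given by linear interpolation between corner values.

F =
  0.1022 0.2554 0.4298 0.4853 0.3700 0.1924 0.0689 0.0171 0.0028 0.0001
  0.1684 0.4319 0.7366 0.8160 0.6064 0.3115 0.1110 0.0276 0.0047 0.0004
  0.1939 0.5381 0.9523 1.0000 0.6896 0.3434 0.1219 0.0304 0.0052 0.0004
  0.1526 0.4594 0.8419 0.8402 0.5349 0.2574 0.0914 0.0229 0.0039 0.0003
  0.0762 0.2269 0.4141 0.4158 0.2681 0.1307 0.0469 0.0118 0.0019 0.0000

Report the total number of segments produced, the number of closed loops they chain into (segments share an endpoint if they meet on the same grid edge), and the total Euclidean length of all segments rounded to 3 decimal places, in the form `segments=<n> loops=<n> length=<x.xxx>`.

cell (0,1): code 0100 → (0.336,2.000)–(1.000,1.332)
cell (0,2): code 1100 → (0.144,3.000)–(0.336,2.000)
cell (0,3): code 1100 → (0.690,4.000)–(0.144,3.000)
cell (0,4): code 1000 → (1.000,4.249)–(0.690,4.000)
cell (1,0): code 0100 → (1.952,1.000)–(2.000,0.985)
cell (1,1): code 1110 → (1.000,1.332)–(1.952,1.000)
cell (1,4): code 1001 → (2.000,4.452)–(1.000,4.249)
cell (2,0): code 0010 → (2.000,0.985)–(2.065,1.000)
cell (2,1): code 0111 → (2.065,1.000)–(3.000,1.192)
cell (2,4): code 1001 → (3.000,4.007)–(2.000,4.452)
cell (3,1): code 0010 → (3.000,1.192)–(3.722,2.000)
cell (3,2): code 0011 → (3.722,2.000)–(3.724,3.000)
cell (3,3): code 0011 → (3.724,3.000)–(3.007,4.000)
cell (3,4): code 0001 → (3.007,4.000)–(3.000,4.007)
total: 14 segments, chained into 1 closed loop(s), length Σ = 11.015382

segments=14 loops=1 length=11.015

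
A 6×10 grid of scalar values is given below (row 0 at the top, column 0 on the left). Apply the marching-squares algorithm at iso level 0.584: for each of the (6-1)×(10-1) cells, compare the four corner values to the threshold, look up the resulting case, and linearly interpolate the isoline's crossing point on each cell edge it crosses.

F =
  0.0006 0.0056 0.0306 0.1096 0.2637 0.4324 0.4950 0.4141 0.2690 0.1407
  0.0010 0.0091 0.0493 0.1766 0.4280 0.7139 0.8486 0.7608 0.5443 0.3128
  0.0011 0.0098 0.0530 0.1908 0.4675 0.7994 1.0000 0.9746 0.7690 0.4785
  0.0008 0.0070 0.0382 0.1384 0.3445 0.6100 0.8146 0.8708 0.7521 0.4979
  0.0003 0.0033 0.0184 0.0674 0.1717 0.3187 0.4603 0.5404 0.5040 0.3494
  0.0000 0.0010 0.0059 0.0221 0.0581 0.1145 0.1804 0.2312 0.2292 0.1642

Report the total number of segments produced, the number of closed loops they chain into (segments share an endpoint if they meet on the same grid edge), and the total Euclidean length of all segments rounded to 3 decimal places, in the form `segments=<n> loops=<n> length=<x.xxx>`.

segments=14 loops=1 length=12.403

cell (0,4): code 0100 → (0.539,5.000)–(1.000,4.546)
cell (0,5): code 1100 → (0.252,6.000)–(0.539,5.000)
cell (0,6): code 1100 → (0.490,7.000)–(0.252,6.000)
cell (0,7): code 1000 → (1.000,7.817)–(0.490,7.000)
cell (1,4): code 0110 → (1.000,4.546)–(2.000,4.351)
cell (1,7): code 1101 → (1.177,8.000)–(1.000,7.817)
cell (1,8): code 1000 → (2.000,8.637)–(1.177,8.000)
cell (2,4): code 0110 → (2.000,4.351)–(3.000,4.902)
cell (2,8): code 1001 → (3.000,8.661)–(2.000,8.637)
cell (3,4): code 0010 → (3.000,4.902)–(3.089,5.000)
cell (3,5): code 0011 → (3.089,5.000)–(3.651,6.000)
cell (3,6): code 0011 → (3.651,6.000)–(3.868,7.000)
cell (3,7): code 0011 → (3.868,7.000)–(3.678,8.000)
cell (3,8): code 0001 → (3.678,8.000)–(3.000,8.661)
total: 14 segments, chained into 1 closed loop(s), length Σ = 12.402543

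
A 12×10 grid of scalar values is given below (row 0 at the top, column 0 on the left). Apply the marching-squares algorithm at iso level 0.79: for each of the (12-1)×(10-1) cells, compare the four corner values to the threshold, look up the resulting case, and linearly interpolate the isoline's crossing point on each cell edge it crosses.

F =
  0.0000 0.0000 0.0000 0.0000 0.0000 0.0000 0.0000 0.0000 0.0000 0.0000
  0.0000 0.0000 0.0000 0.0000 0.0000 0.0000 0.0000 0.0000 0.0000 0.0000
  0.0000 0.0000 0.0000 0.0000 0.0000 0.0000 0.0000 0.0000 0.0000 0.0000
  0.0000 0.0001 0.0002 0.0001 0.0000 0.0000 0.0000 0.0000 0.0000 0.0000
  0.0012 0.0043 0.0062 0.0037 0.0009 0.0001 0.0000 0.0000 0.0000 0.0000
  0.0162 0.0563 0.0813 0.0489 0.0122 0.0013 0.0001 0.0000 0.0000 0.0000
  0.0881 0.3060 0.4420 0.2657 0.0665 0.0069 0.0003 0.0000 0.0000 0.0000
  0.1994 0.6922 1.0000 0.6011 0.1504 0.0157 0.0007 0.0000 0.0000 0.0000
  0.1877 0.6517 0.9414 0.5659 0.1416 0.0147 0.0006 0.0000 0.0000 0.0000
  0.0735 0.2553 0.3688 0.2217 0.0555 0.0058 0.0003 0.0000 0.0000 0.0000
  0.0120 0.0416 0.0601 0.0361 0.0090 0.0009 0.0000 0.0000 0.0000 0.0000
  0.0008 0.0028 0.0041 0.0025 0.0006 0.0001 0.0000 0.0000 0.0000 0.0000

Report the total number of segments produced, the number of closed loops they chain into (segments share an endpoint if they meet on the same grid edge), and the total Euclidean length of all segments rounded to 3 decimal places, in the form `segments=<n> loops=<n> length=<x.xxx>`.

cell (6,1): code 0100 → (6.624,2.000)–(7.000,1.318)
cell (6,2): code 1000 → (7.000,2.526)–(6.624,2.000)
cell (7,1): code 0110 → (7.000,1.318)–(8.000,1.477)
cell (7,2): code 1001 → (8.000,2.403)–(7.000,2.526)
cell (8,1): code 0010 → (8.000,1.477)–(8.264,2.000)
cell (8,2): code 0001 → (8.264,2.000)–(8.000,2.403)
total: 6 segments, chained into 1 closed loop(s), length Σ = 4.514391

segments=6 loops=1 length=4.514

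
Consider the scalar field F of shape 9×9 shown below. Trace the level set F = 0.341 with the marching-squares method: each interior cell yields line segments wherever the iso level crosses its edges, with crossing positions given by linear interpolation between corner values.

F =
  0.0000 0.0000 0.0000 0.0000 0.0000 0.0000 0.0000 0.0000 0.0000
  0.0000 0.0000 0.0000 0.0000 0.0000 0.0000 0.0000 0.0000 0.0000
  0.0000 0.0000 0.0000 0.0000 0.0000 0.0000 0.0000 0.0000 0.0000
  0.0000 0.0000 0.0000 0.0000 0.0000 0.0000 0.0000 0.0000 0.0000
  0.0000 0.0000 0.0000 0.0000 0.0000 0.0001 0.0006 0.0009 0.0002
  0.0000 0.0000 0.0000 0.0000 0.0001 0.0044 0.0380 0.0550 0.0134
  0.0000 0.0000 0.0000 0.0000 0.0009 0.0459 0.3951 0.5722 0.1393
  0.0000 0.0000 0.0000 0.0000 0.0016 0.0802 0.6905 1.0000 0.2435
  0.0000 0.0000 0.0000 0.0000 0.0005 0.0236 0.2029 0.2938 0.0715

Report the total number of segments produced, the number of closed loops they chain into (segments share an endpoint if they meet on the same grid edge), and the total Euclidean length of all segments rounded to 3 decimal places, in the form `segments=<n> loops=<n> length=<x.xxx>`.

segments=8 loops=1 length=7.312

cell (5,5): code 0100 → (5.849,6.000)–(6.000,5.845)
cell (5,6): code 1100 → (5.553,7.000)–(5.849,6.000)
cell (5,7): code 1000 → (6.000,7.534)–(5.553,7.000)
cell (6,5): code 0110 → (6.000,5.845)–(7.000,5.427)
cell (6,7): code 1001 → (7.000,7.871)–(6.000,7.534)
cell (7,5): code 0010 → (7.000,5.427)–(7.717,6.000)
cell (7,6): code 0011 → (7.717,6.000)–(7.933,7.000)
cell (7,7): code 0001 → (7.933,7.000)–(7.000,7.871)
total: 8 segments, chained into 1 closed loop(s), length Σ = 7.312094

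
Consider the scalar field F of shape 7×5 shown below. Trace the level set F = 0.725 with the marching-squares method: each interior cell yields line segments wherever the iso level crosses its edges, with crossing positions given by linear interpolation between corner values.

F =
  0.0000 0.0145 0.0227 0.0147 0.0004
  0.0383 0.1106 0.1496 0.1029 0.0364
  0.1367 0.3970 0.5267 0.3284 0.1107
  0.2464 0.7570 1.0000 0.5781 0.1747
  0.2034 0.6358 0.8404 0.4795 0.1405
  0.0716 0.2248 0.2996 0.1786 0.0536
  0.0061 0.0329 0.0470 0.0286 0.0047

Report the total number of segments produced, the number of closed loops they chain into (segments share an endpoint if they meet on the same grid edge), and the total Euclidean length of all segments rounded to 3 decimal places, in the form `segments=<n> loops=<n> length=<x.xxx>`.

segments=8 loops=1 length=5.264

cell (2,0): code 0100 → (2.911,1.000)–(3.000,0.937)
cell (2,1): code 1100 → (2.419,2.000)–(2.911,1.000)
cell (2,2): code 1000 → (3.000,2.652)–(2.419,2.000)
cell (3,0): code 0010 → (3.000,0.937)–(3.264,1.000)
cell (3,1): code 0111 → (3.264,1.000)–(4.000,1.436)
cell (3,2): code 1001 → (4.000,2.320)–(3.000,2.652)
cell (4,1): code 0010 → (4.000,1.436)–(4.213,2.000)
cell (4,2): code 0001 → (4.213,2.000)–(4.000,2.320)
total: 8 segments, chained into 1 closed loop(s), length Σ = 5.264413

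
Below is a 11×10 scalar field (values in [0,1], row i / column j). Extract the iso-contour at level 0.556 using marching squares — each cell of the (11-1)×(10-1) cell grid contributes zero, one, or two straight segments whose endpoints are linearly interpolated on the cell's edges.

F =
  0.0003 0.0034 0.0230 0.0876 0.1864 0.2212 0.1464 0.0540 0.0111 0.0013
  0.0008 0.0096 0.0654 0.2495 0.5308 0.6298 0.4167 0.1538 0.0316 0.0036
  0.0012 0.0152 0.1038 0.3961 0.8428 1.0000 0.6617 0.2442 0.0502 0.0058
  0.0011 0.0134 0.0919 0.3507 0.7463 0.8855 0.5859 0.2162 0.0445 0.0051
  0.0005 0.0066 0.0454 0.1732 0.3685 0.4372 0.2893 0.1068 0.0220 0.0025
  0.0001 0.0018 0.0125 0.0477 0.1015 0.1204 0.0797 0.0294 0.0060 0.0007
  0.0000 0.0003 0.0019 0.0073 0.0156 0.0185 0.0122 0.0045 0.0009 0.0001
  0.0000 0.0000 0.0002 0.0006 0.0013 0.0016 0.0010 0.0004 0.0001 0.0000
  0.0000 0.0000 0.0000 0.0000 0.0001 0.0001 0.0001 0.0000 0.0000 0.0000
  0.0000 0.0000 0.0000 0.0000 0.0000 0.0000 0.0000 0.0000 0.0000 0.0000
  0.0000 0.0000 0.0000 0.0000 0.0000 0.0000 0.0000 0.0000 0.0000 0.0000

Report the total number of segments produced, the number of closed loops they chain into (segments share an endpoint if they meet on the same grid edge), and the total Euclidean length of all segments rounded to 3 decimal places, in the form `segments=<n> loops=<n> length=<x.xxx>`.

segments=12 loops=1 length=8.976

cell (0,4): code 0100 → (0.819,5.000)–(1.000,4.255)
cell (0,5): code 1000 → (1.000,5.346)–(0.819,5.000)
cell (1,3): code 0100 → (1.081,4.000)–(2.000,3.358)
cell (1,4): code 1110 → (1.000,4.255)–(1.081,4.000)
cell (1,5): code 1101 → (1.569,6.000)–(1.000,5.346)
cell (1,6): code 1000 → (2.000,6.253)–(1.569,6.000)
cell (2,3): code 0110 → (2.000,3.358)–(3.000,3.519)
cell (2,6): code 1001 → (3.000,6.081)–(2.000,6.253)
cell (3,3): code 0010 → (3.000,3.519)–(3.504,4.000)
cell (3,4): code 0011 → (3.504,4.000)–(3.735,5.000)
cell (3,5): code 0011 → (3.735,5.000)–(3.101,6.000)
cell (3,6): code 0001 → (3.101,6.000)–(3.000,6.081)
total: 12 segments, chained into 1 closed loop(s), length Σ = 8.976401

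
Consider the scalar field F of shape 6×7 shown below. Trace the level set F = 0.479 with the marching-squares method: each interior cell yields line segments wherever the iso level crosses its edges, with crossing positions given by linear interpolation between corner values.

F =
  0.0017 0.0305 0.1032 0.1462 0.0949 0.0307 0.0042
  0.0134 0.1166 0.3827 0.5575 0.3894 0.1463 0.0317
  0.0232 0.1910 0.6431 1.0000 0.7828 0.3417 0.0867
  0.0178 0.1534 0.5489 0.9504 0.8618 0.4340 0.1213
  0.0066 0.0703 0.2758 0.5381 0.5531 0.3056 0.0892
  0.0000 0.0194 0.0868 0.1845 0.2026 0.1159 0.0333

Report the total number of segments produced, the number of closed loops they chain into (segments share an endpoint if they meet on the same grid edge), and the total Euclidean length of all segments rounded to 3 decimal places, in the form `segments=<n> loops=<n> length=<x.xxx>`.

cell (0,2): code 0100 → (0.809,3.000)–(1.000,2.551)
cell (0,3): code 1000 → (1.000,3.467)–(0.809,3.000)
cell (1,1): code 0100 → (1.370,2.000)–(2.000,1.637)
cell (1,2): code 1110 → (1.000,2.551)–(1.370,2.000)
cell (1,3): code 1101 → (1.228,4.000)–(1.000,3.467)
cell (1,4): code 1000 → (2.000,4.689)–(1.228,4.000)
cell (2,1): code 0110 → (2.000,1.637)–(3.000,1.823)
cell (2,4): code 1001 → (3.000,4.895)–(2.000,4.689)
cell (3,1): code 0010 → (3.000,1.823)–(3.256,2.000)
cell (3,2): code 0111 → (3.256,2.000)–(4.000,2.775)
cell (3,4): code 1001 → (4.000,4.299)–(3.000,4.895)
cell (4,2): code 0010 → (4.000,2.775)–(4.167,3.000)
cell (4,3): code 0011 → (4.167,3.000)–(4.211,4.000)
cell (4,4): code 0001 → (4.211,4.000)–(4.000,4.299)
total: 14 segments, chained into 1 closed loop(s), length Σ = 10.232846

segments=14 loops=1 length=10.233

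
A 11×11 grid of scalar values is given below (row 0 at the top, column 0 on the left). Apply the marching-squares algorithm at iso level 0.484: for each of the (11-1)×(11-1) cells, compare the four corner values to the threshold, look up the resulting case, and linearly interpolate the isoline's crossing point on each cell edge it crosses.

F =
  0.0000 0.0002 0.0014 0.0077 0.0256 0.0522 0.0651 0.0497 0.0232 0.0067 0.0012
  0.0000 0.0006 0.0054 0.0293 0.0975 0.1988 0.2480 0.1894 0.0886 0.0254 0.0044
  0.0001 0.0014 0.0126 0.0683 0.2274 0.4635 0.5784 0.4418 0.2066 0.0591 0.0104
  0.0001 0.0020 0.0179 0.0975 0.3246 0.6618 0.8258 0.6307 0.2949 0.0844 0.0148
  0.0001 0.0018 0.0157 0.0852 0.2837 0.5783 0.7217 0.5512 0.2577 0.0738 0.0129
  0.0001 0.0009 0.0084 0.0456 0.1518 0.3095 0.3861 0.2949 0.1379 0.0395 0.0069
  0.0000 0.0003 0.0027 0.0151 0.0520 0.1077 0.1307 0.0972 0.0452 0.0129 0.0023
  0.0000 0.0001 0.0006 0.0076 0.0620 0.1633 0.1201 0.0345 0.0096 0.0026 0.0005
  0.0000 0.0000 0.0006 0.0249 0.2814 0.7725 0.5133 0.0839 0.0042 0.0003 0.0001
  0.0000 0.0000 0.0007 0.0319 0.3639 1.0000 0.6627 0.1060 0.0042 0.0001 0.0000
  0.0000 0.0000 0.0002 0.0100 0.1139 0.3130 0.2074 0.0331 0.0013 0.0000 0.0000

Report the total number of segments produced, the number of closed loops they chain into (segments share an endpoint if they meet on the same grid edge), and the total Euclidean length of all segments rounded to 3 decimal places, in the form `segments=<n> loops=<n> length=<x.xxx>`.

segments=20 loops=2 length=15.822

cell (1,5): code 0100 → (1.714,6.000)–(2.000,5.178)
cell (1,6): code 1000 → (2.000,6.691)–(1.714,6.000)
cell (2,4): code 0100 → (2.103,5.000)–(3.000,4.473)
cell (2,5): code 1110 → (2.000,5.178)–(2.103,5.000)
cell (2,6): code 1101 → (2.223,7.000)–(2.000,6.691)
cell (2,7): code 1000 → (3.000,7.437)–(2.223,7.000)
cell (3,4): code 0110 → (3.000,4.473)–(4.000,4.680)
cell (3,7): code 1001 → (4.000,7.229)–(3.000,7.437)
cell (4,4): code 0010 → (4.000,4.680)–(4.351,5.000)
cell (4,5): code 0011 → (4.351,5.000)–(4.708,6.000)
cell (4,6): code 0011 → (4.708,6.000)–(4.262,7.000)
cell (4,7): code 0001 → (4.262,7.000)–(4.000,7.229)
cell (7,4): code 0100 → (7.526,5.000)–(8.000,4.413)
cell (7,5): code 1100 → (7.925,6.000)–(7.526,5.000)
cell (7,6): code 1000 → (8.000,6.068)–(7.925,6.000)
cell (8,4): code 0110 → (8.000,4.413)–(9.000,4.189)
cell (8,6): code 1001 → (9.000,6.321)–(8.000,6.068)
cell (9,4): code 0010 → (9.000,4.189)–(9.751,5.000)
cell (9,5): code 0011 → (9.751,5.000)–(9.392,6.000)
cell (9,6): code 0001 → (9.392,6.000)–(9.000,6.321)
total: 20 segments, chained into 2 closed loop(s), length Σ = 15.822263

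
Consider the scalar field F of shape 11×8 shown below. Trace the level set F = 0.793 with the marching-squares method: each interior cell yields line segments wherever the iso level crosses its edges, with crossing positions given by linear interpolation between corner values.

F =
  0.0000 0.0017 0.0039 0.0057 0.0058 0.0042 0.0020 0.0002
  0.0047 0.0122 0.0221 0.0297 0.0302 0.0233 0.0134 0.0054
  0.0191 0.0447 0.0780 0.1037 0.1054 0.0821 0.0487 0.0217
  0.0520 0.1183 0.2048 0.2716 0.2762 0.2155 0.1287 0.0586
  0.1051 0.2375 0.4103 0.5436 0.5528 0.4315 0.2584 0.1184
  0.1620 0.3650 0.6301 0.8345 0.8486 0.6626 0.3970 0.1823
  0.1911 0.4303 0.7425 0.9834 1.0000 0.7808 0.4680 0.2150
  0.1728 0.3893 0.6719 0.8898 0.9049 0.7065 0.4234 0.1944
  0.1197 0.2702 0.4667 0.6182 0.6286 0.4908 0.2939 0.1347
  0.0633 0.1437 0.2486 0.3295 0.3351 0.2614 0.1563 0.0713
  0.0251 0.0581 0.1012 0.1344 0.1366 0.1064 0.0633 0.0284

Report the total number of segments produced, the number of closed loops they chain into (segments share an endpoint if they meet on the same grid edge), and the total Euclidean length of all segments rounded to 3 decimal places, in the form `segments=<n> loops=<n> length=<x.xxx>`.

cell (4,2): code 0100 → (4.857,3.000)–(5.000,2.797)
cell (4,3): code 1100 → (4.812,4.000)–(4.857,3.000)
cell (4,4): code 1000 → (5.000,4.299)–(4.812,4.000)
cell (5,2): code 0110 → (5.000,2.797)–(6.000,2.210)
cell (5,4): code 1001 → (6.000,4.944)–(5.000,4.299)
cell (6,2): code 0110 → (6.000,2.210)–(7.000,2.556)
cell (6,4): code 1001 → (7.000,4.564)–(6.000,4.944)
cell (7,2): code 0010 → (7.000,2.556)–(7.356,3.000)
cell (7,3): code 0011 → (7.356,3.000)–(7.405,4.000)
cell (7,4): code 0001 → (7.405,4.000)–(7.000,4.564)
total: 10 segments, chained into 1 closed loop(s), length Σ = 8.345367

segments=10 loops=1 length=8.345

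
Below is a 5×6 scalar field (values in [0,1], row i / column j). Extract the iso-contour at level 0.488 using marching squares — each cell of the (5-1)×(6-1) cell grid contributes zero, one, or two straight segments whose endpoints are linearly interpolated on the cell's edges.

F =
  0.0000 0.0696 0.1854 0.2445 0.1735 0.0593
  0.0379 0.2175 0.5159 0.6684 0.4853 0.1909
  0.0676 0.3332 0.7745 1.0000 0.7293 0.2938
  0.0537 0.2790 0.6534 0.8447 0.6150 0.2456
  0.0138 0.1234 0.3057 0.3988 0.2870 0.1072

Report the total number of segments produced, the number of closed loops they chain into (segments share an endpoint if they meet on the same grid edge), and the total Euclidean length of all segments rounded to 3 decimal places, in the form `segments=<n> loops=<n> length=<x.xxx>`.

cell (0,1): code 0100 → (0.916,2.000)–(1.000,1.907)
cell (0,2): code 1100 → (0.574,3.000)–(0.916,2.000)
cell (0,3): code 1000 → (1.000,3.985)–(0.574,3.000)
cell (1,1): code 0110 → (1.000,1.907)–(2.000,1.351)
cell (1,3): code 1101 → (1.011,4.000)–(1.000,3.985)
cell (1,4): code 1000 → (2.000,4.554)–(1.011,4.000)
cell (2,1): code 0110 → (2.000,1.351)–(3.000,1.558)
cell (2,4): code 1001 → (3.000,4.344)–(2.000,4.554)
cell (3,1): code 0010 → (3.000,1.558)–(3.476,2.000)
cell (3,2): code 0011 → (3.476,2.000)–(3.800,3.000)
cell (3,3): code 0011 → (3.800,3.000)–(3.387,4.000)
cell (3,4): code 0001 → (3.387,4.000)–(3.000,4.344)
total: 12 segments, chained into 1 closed loop(s), length Σ = 9.895096

segments=12 loops=1 length=9.895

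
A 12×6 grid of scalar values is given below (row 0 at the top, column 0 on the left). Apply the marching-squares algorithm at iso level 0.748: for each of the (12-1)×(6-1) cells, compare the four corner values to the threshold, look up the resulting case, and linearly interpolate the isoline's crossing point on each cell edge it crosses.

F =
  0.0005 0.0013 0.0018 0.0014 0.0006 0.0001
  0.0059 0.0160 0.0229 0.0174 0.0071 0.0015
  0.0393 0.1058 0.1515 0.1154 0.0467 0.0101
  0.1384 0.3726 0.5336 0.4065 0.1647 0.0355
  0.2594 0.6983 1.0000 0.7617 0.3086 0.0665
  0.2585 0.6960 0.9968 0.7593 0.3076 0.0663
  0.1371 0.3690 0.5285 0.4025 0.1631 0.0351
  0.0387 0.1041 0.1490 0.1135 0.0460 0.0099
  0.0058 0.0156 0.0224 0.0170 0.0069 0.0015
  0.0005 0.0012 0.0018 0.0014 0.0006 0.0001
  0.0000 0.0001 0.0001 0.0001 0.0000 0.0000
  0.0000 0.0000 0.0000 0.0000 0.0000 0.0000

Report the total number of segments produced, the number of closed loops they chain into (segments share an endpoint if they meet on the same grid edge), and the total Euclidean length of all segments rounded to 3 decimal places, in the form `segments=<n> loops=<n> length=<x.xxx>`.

cell (3,1): code 0100 → (3.460,2.000)–(4.000,1.165)
cell (3,2): code 1100 → (3.961,3.000)–(3.460,2.000)
cell (3,3): code 1000 → (4.000,3.030)–(3.961,3.000)
cell (4,1): code 0110 → (4.000,1.165)–(5.000,1.173)
cell (4,3): code 1001 → (5.000,3.025)–(4.000,3.030)
cell (5,1): code 0010 → (5.000,1.173)–(5.531,2.000)
cell (5,2): code 0011 → (5.531,2.000)–(5.032,3.000)
cell (5,3): code 0001 → (5.032,3.000)–(5.000,3.025)
total: 8 segments, chained into 1 closed loop(s), length Σ = 6.303934

segments=8 loops=1 length=6.304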